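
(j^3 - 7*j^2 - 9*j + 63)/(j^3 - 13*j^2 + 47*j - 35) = (j^2 - 9)/(j^2 - 6*j + 5)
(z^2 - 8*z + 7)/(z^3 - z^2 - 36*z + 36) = (z - 7)/(z^2 - 36)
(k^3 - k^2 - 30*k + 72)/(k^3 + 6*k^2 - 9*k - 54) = (k - 4)/(k + 3)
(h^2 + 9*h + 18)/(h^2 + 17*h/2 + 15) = 2*(h + 3)/(2*h + 5)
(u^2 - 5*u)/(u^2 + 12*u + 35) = u*(u - 5)/(u^2 + 12*u + 35)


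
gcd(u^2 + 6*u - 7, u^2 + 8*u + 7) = u + 7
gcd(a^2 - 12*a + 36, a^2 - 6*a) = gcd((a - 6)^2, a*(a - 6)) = a - 6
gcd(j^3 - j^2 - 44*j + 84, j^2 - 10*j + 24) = j - 6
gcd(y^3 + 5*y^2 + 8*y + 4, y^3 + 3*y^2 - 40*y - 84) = y + 2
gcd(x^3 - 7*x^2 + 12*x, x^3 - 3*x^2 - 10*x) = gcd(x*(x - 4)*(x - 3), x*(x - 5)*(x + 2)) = x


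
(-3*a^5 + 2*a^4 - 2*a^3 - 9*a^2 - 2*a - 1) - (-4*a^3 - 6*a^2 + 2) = -3*a^5 + 2*a^4 + 2*a^3 - 3*a^2 - 2*a - 3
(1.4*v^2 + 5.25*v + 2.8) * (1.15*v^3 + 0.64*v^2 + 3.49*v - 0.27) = 1.61*v^5 + 6.9335*v^4 + 11.466*v^3 + 19.7365*v^2 + 8.3545*v - 0.756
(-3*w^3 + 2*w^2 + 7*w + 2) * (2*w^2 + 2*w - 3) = -6*w^5 - 2*w^4 + 27*w^3 + 12*w^2 - 17*w - 6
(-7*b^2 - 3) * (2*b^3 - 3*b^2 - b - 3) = -14*b^5 + 21*b^4 + b^3 + 30*b^2 + 3*b + 9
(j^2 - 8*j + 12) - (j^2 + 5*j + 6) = 6 - 13*j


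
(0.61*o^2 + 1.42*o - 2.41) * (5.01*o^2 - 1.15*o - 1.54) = 3.0561*o^4 + 6.4127*o^3 - 14.6465*o^2 + 0.5847*o + 3.7114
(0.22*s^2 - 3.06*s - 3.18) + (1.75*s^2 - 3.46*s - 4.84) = 1.97*s^2 - 6.52*s - 8.02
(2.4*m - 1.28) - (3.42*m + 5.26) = -1.02*m - 6.54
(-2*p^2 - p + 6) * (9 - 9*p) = 18*p^3 - 9*p^2 - 63*p + 54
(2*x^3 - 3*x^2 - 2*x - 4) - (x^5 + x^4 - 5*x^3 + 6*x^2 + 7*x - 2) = -x^5 - x^4 + 7*x^3 - 9*x^2 - 9*x - 2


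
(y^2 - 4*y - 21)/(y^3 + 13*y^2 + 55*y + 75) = (y - 7)/(y^2 + 10*y + 25)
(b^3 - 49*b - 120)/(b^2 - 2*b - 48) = (b^2 + 8*b + 15)/(b + 6)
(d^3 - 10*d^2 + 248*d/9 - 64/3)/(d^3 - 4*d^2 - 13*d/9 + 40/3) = (3*d^2 - 22*d + 24)/(3*d^2 - 4*d - 15)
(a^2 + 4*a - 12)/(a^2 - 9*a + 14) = (a + 6)/(a - 7)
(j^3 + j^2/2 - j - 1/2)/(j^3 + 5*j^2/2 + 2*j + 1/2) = (j - 1)/(j + 1)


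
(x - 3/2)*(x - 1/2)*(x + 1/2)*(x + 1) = x^4 - x^3/2 - 7*x^2/4 + x/8 + 3/8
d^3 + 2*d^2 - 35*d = d*(d - 5)*(d + 7)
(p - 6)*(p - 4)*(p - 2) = p^3 - 12*p^2 + 44*p - 48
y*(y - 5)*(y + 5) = y^3 - 25*y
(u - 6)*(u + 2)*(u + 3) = u^3 - u^2 - 24*u - 36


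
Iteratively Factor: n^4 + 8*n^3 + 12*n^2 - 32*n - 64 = (n + 2)*(n^3 + 6*n^2 - 32) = (n + 2)*(n + 4)*(n^2 + 2*n - 8) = (n + 2)*(n + 4)^2*(n - 2)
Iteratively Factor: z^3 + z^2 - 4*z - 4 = (z - 2)*(z^2 + 3*z + 2) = (z - 2)*(z + 2)*(z + 1)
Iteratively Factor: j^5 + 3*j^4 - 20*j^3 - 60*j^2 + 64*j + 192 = (j - 2)*(j^4 + 5*j^3 - 10*j^2 - 80*j - 96) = (j - 2)*(j + 2)*(j^3 + 3*j^2 - 16*j - 48) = (j - 4)*(j - 2)*(j + 2)*(j^2 + 7*j + 12) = (j - 4)*(j - 2)*(j + 2)*(j + 4)*(j + 3)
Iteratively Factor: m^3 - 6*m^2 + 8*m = (m)*(m^2 - 6*m + 8) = m*(m - 4)*(m - 2)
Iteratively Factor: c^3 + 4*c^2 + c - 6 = (c + 3)*(c^2 + c - 2) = (c + 2)*(c + 3)*(c - 1)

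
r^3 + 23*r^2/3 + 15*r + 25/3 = (r + 1)*(r + 5/3)*(r + 5)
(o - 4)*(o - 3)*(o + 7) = o^3 - 37*o + 84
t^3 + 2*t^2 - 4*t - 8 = (t - 2)*(t + 2)^2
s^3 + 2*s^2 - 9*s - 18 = (s - 3)*(s + 2)*(s + 3)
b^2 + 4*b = b*(b + 4)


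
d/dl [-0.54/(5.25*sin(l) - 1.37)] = 2.835*cos(l)/(5.25*sin(l) - 1.37)^2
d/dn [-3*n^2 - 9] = -6*n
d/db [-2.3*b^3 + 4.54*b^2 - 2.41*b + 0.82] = -6.9*b^2 + 9.08*b - 2.41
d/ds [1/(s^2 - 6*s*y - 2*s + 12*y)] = 2*(-s + 3*y + 1)/(s^2 - 6*s*y - 2*s + 12*y)^2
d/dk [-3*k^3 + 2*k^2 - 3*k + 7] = -9*k^2 + 4*k - 3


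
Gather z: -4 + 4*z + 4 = 4*z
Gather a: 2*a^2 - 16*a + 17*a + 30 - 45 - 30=2*a^2 + a - 45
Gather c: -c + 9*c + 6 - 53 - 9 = 8*c - 56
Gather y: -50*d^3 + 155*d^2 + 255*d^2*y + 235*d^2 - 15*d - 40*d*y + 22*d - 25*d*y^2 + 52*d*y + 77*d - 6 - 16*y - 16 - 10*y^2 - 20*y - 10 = -50*d^3 + 390*d^2 + 84*d + y^2*(-25*d - 10) + y*(255*d^2 + 12*d - 36) - 32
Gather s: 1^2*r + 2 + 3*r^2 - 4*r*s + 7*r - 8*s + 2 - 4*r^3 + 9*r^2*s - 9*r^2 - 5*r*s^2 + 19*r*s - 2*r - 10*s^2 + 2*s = -4*r^3 - 6*r^2 + 6*r + s^2*(-5*r - 10) + s*(9*r^2 + 15*r - 6) + 4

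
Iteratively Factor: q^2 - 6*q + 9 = (q - 3)*(q - 3)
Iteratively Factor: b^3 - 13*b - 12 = (b + 1)*(b^2 - b - 12) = (b - 4)*(b + 1)*(b + 3)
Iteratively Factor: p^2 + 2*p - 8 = (p + 4)*(p - 2)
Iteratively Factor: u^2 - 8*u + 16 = (u - 4)*(u - 4)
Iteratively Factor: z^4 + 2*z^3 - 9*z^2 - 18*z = (z - 3)*(z^3 + 5*z^2 + 6*z) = z*(z - 3)*(z^2 + 5*z + 6) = z*(z - 3)*(z + 2)*(z + 3)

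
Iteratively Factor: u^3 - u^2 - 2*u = (u)*(u^2 - u - 2) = u*(u + 1)*(u - 2)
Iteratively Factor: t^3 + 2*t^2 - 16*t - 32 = (t - 4)*(t^2 + 6*t + 8) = (t - 4)*(t + 4)*(t + 2)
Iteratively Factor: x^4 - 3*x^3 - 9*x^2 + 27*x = (x)*(x^3 - 3*x^2 - 9*x + 27) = x*(x - 3)*(x^2 - 9) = x*(x - 3)*(x + 3)*(x - 3)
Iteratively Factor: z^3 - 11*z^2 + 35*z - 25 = (z - 1)*(z^2 - 10*z + 25) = (z - 5)*(z - 1)*(z - 5)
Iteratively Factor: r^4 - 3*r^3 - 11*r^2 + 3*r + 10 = (r + 1)*(r^3 - 4*r^2 - 7*r + 10) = (r - 1)*(r + 1)*(r^2 - 3*r - 10) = (r - 5)*(r - 1)*(r + 1)*(r + 2)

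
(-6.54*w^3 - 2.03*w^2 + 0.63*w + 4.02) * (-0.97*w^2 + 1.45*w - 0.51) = 6.3438*w^5 - 7.5139*w^4 - 0.2192*w^3 - 1.9506*w^2 + 5.5077*w - 2.0502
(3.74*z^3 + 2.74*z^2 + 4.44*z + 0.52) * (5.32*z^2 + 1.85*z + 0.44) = 19.8968*z^5 + 21.4958*z^4 + 30.3354*z^3 + 12.186*z^2 + 2.9156*z + 0.2288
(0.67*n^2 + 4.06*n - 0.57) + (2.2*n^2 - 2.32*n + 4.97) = 2.87*n^2 + 1.74*n + 4.4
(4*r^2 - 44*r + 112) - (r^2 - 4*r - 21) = 3*r^2 - 40*r + 133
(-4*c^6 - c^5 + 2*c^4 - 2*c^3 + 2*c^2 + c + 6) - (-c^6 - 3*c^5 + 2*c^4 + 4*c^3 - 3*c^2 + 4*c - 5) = -3*c^6 + 2*c^5 - 6*c^3 + 5*c^2 - 3*c + 11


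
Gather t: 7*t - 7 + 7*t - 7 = 14*t - 14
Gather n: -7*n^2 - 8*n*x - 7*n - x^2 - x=-7*n^2 + n*(-8*x - 7) - x^2 - x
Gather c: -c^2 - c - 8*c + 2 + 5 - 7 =-c^2 - 9*c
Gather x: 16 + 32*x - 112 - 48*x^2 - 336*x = -48*x^2 - 304*x - 96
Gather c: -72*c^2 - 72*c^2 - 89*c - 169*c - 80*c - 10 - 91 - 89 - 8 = -144*c^2 - 338*c - 198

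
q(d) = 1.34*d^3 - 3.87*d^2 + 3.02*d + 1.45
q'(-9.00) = 398.30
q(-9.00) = -1316.06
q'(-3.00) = 62.42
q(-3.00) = -78.62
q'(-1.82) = 30.42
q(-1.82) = -24.94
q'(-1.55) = 24.68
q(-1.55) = -17.52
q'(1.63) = 1.08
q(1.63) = 1.89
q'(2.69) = 11.29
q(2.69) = 7.65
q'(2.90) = 14.38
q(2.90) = 10.34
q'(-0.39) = 6.65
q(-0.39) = -0.40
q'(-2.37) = 43.94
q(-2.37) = -45.28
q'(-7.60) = 294.04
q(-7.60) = -833.26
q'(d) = 4.02*d^2 - 7.74*d + 3.02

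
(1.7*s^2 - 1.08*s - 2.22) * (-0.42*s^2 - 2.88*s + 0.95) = -0.714*s^4 - 4.4424*s^3 + 5.6578*s^2 + 5.3676*s - 2.109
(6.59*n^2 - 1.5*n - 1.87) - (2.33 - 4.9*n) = 6.59*n^2 + 3.4*n - 4.2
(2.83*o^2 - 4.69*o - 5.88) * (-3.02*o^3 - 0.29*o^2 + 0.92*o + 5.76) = -8.5466*o^5 + 13.3431*o^4 + 21.7213*o^3 + 13.6912*o^2 - 32.424*o - 33.8688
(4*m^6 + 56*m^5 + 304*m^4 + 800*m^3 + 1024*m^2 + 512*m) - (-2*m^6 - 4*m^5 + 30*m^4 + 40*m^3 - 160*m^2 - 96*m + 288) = 6*m^6 + 60*m^5 + 274*m^4 + 760*m^3 + 1184*m^2 + 608*m - 288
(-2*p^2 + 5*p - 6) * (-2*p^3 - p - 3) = 4*p^5 - 10*p^4 + 14*p^3 + p^2 - 9*p + 18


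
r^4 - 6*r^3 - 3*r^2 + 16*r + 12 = (r - 6)*(r - 2)*(r + 1)^2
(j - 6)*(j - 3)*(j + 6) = j^3 - 3*j^2 - 36*j + 108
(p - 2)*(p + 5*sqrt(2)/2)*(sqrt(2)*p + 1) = sqrt(2)*p^3 - 2*sqrt(2)*p^2 + 6*p^2 - 12*p + 5*sqrt(2)*p/2 - 5*sqrt(2)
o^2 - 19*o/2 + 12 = (o - 8)*(o - 3/2)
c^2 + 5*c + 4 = (c + 1)*(c + 4)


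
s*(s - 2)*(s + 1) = s^3 - s^2 - 2*s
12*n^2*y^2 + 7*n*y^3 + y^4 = y^2*(3*n + y)*(4*n + y)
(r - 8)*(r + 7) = r^2 - r - 56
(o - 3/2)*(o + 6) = o^2 + 9*o/2 - 9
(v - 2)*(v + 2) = v^2 - 4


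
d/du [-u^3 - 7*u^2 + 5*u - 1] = -3*u^2 - 14*u + 5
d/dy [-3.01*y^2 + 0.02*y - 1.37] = 0.02 - 6.02*y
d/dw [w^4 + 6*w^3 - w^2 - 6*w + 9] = 4*w^3 + 18*w^2 - 2*w - 6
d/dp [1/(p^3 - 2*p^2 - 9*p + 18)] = (-3*p^2 + 4*p + 9)/(p^3 - 2*p^2 - 9*p + 18)^2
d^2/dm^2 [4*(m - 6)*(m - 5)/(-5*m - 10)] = -448/(5*m^3 + 30*m^2 + 60*m + 40)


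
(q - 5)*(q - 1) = q^2 - 6*q + 5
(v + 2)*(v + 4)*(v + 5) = v^3 + 11*v^2 + 38*v + 40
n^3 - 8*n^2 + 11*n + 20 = (n - 5)*(n - 4)*(n + 1)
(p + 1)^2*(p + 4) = p^3 + 6*p^2 + 9*p + 4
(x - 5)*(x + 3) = x^2 - 2*x - 15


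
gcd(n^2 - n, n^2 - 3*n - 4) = 1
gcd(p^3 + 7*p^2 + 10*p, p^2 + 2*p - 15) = p + 5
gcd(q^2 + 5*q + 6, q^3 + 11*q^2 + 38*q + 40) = q + 2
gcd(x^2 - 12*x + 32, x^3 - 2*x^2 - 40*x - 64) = x - 8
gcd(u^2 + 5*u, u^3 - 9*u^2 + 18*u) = u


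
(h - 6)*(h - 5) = h^2 - 11*h + 30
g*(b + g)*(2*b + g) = 2*b^2*g + 3*b*g^2 + g^3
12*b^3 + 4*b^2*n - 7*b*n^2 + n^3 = (-6*b + n)*(-2*b + n)*(b + n)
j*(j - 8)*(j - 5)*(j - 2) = j^4 - 15*j^3 + 66*j^2 - 80*j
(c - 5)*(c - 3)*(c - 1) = c^3 - 9*c^2 + 23*c - 15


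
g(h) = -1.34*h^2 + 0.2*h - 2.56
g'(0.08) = -0.01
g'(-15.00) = 40.40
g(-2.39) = -10.69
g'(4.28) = -11.27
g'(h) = 0.2 - 2.68*h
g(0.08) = -2.55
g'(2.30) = -5.96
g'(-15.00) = 40.40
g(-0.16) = -2.63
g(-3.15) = -16.49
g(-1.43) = -5.59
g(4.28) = -26.25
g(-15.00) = -307.06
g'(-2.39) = 6.61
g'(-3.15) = 8.64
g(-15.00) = -307.06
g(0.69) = -3.06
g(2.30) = -9.19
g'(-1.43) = 4.03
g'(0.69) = -1.65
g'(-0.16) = 0.63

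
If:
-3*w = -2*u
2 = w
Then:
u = 3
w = 2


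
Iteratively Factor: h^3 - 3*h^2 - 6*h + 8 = (h - 4)*(h^2 + h - 2) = (h - 4)*(h - 1)*(h + 2)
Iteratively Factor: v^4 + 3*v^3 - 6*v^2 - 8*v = (v)*(v^3 + 3*v^2 - 6*v - 8) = v*(v - 2)*(v^2 + 5*v + 4) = v*(v - 2)*(v + 4)*(v + 1)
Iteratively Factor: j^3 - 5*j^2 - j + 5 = (j + 1)*(j^2 - 6*j + 5) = (j - 1)*(j + 1)*(j - 5)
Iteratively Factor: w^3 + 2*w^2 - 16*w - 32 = (w + 2)*(w^2 - 16) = (w + 2)*(w + 4)*(w - 4)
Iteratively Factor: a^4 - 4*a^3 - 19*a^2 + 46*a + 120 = (a + 2)*(a^3 - 6*a^2 - 7*a + 60) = (a + 2)*(a + 3)*(a^2 - 9*a + 20) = (a - 4)*(a + 2)*(a + 3)*(a - 5)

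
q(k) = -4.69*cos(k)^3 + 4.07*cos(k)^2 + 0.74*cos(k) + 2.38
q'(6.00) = -1.23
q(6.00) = 2.69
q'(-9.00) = -7.57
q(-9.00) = 8.63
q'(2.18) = 6.99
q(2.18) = 4.17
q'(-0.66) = -0.99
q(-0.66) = 3.19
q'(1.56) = -0.83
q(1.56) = 2.39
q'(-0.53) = -1.37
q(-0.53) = 3.04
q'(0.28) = 1.22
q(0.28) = 2.69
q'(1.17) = -1.63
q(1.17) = 3.01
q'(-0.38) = -1.42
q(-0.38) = 2.82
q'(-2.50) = -8.86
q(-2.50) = 6.81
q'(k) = 14.07*sin(k)*cos(k)^2 - 8.14*sin(k)*cos(k) - 0.74*sin(k)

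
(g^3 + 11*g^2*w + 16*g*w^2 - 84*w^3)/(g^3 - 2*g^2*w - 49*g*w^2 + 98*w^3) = (-g - 6*w)/(-g + 7*w)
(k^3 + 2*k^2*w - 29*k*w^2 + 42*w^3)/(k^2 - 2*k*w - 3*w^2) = (k^2 + 5*k*w - 14*w^2)/(k + w)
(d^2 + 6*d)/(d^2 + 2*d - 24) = d/(d - 4)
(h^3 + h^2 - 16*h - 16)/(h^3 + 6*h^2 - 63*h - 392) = (h^3 + h^2 - 16*h - 16)/(h^3 + 6*h^2 - 63*h - 392)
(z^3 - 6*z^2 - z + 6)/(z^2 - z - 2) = (z^2 - 7*z + 6)/(z - 2)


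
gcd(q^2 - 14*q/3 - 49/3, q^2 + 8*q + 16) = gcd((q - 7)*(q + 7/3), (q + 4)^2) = 1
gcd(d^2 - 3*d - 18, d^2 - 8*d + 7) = 1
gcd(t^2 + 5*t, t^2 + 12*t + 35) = t + 5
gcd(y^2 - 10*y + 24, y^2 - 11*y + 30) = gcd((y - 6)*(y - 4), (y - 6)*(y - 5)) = y - 6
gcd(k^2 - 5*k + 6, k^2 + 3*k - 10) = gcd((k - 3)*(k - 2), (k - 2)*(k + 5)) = k - 2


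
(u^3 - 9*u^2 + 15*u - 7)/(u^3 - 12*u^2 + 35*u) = (u^2 - 2*u + 1)/(u*(u - 5))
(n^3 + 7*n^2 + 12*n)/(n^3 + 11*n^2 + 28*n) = (n + 3)/(n + 7)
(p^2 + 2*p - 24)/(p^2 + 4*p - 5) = (p^2 + 2*p - 24)/(p^2 + 4*p - 5)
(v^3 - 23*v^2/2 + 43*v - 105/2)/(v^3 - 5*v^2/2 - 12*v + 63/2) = (2*v^2 - 17*v + 35)/(2*v^2 + v - 21)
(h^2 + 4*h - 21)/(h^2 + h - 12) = (h + 7)/(h + 4)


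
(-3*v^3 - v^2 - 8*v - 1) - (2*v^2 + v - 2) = -3*v^3 - 3*v^2 - 9*v + 1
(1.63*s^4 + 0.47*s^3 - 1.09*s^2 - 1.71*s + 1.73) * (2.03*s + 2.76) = 3.3089*s^5 + 5.4529*s^4 - 0.9155*s^3 - 6.4797*s^2 - 1.2077*s + 4.7748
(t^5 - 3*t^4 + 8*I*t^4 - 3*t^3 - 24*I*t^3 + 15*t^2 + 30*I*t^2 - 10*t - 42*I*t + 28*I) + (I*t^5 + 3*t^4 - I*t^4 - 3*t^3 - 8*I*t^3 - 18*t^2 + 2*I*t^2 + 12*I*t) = t^5 + I*t^5 + 7*I*t^4 - 6*t^3 - 32*I*t^3 - 3*t^2 + 32*I*t^2 - 10*t - 30*I*t + 28*I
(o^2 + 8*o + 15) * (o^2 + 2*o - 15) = o^4 + 10*o^3 + 16*o^2 - 90*o - 225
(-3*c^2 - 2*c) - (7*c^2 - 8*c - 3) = -10*c^2 + 6*c + 3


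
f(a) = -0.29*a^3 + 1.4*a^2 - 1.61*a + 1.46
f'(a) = -0.87*a^2 + 2.8*a - 1.61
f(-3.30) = 32.44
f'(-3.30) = -20.32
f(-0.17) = 1.78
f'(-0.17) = -2.11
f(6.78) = -35.48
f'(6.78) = -22.62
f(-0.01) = 1.48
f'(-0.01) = -1.64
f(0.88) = 0.93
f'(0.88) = 0.18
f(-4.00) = 48.86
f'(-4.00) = -26.73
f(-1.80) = 10.59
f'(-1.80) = -9.47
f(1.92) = 1.48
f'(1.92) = 0.56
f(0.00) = 1.46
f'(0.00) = -1.61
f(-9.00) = 340.76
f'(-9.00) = -97.28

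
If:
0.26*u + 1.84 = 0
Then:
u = -7.08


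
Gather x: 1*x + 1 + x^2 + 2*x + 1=x^2 + 3*x + 2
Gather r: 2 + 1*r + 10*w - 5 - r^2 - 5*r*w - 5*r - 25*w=-r^2 + r*(-5*w - 4) - 15*w - 3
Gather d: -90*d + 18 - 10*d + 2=20 - 100*d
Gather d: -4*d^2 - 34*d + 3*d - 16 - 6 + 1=-4*d^2 - 31*d - 21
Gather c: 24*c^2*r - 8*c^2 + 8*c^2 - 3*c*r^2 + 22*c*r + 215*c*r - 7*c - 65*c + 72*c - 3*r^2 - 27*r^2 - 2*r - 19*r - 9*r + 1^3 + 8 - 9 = 24*c^2*r + c*(-3*r^2 + 237*r) - 30*r^2 - 30*r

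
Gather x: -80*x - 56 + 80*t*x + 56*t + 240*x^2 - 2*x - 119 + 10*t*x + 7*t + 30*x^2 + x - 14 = 63*t + 270*x^2 + x*(90*t - 81) - 189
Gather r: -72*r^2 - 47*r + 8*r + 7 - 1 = -72*r^2 - 39*r + 6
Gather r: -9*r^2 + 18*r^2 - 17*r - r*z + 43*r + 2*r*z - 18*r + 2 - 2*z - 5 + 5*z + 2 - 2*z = 9*r^2 + r*(z + 8) + z - 1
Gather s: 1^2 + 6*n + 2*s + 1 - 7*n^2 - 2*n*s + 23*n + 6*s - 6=-7*n^2 + 29*n + s*(8 - 2*n) - 4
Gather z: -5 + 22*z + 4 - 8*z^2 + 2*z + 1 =-8*z^2 + 24*z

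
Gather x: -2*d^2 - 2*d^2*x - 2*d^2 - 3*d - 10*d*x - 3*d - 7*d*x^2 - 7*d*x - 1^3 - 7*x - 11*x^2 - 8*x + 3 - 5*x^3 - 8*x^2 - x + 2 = -4*d^2 - 6*d - 5*x^3 + x^2*(-7*d - 19) + x*(-2*d^2 - 17*d - 16) + 4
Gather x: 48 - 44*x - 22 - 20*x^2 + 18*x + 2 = -20*x^2 - 26*x + 28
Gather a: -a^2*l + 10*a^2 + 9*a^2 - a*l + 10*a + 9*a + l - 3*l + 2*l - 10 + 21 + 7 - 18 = a^2*(19 - l) + a*(19 - l)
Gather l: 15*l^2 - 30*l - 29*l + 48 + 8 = 15*l^2 - 59*l + 56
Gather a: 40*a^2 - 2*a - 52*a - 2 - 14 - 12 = 40*a^2 - 54*a - 28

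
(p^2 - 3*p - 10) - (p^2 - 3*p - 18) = 8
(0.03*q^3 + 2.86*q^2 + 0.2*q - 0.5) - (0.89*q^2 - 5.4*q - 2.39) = 0.03*q^3 + 1.97*q^2 + 5.6*q + 1.89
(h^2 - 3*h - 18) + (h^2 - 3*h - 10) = 2*h^2 - 6*h - 28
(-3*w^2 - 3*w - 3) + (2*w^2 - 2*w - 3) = -w^2 - 5*w - 6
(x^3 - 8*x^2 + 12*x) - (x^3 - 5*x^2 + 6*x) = -3*x^2 + 6*x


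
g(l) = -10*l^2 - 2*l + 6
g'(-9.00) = 178.00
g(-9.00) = -786.00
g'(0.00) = -2.00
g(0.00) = 6.00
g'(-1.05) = 19.00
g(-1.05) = -2.92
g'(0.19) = -5.80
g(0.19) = 5.26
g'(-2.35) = 45.00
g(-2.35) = -44.52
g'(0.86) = -19.20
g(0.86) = -3.12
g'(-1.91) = 36.20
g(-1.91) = -26.66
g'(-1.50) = 28.00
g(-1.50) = -13.50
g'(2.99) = -61.80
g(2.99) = -89.38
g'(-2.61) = 50.20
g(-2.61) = -56.90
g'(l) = -20*l - 2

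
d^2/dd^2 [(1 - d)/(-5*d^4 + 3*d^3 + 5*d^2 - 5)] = 2*(d^2*(d - 1)*(-20*d^2 + 9*d + 10)^2 + (-20*d^3 + 9*d^2 + 10*d + (d - 1)*(-30*d^2 + 9*d + 5))*(5*d^4 - 3*d^3 - 5*d^2 + 5))/(5*d^4 - 3*d^3 - 5*d^2 + 5)^3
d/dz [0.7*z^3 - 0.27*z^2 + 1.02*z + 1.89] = 2.1*z^2 - 0.54*z + 1.02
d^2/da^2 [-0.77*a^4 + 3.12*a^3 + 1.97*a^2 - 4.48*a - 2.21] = -9.24*a^2 + 18.72*a + 3.94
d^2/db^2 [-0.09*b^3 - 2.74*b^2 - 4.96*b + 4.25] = -0.54*b - 5.48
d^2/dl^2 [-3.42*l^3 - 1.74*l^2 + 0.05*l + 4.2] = -20.52*l - 3.48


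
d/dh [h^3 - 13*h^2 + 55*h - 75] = 3*h^2 - 26*h + 55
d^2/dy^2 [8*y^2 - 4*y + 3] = 16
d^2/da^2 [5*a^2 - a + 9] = 10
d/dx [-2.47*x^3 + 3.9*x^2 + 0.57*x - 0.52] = -7.41*x^2 + 7.8*x + 0.57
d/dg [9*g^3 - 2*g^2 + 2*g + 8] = 27*g^2 - 4*g + 2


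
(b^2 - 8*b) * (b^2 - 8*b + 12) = b^4 - 16*b^3 + 76*b^2 - 96*b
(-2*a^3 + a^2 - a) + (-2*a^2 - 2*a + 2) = -2*a^3 - a^2 - 3*a + 2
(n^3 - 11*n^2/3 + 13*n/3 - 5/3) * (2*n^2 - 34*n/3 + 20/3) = 2*n^5 - 56*n^4/3 + 512*n^3/9 - 692*n^2/9 + 430*n/9 - 100/9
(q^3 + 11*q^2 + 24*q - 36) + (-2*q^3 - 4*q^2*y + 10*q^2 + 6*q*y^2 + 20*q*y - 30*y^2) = -q^3 - 4*q^2*y + 21*q^2 + 6*q*y^2 + 20*q*y + 24*q - 30*y^2 - 36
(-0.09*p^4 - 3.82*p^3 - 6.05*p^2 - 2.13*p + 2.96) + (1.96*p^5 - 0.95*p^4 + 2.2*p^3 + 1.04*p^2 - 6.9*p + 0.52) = 1.96*p^5 - 1.04*p^4 - 1.62*p^3 - 5.01*p^2 - 9.03*p + 3.48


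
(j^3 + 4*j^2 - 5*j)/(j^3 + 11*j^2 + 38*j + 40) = j*(j - 1)/(j^2 + 6*j + 8)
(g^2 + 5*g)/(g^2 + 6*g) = (g + 5)/(g + 6)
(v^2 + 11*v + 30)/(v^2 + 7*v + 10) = (v + 6)/(v + 2)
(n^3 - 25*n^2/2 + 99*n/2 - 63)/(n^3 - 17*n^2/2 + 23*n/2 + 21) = (n - 3)/(n + 1)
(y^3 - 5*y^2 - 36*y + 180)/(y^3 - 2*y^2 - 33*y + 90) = (y - 6)/(y - 3)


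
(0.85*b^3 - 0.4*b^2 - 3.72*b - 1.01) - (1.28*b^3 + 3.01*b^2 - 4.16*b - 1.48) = -0.43*b^3 - 3.41*b^2 + 0.44*b + 0.47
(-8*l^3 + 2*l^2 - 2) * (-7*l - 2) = 56*l^4 + 2*l^3 - 4*l^2 + 14*l + 4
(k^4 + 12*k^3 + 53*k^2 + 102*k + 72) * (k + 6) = k^5 + 18*k^4 + 125*k^3 + 420*k^2 + 684*k + 432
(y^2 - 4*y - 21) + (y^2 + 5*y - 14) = 2*y^2 + y - 35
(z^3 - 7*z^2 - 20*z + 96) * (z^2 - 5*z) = z^5 - 12*z^4 + 15*z^3 + 196*z^2 - 480*z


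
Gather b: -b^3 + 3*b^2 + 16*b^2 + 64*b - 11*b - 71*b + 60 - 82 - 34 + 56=-b^3 + 19*b^2 - 18*b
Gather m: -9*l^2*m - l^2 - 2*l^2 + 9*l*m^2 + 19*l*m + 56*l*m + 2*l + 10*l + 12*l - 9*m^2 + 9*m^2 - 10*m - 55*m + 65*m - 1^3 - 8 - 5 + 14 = -3*l^2 + 9*l*m^2 + 24*l + m*(-9*l^2 + 75*l)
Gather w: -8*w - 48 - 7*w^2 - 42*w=-7*w^2 - 50*w - 48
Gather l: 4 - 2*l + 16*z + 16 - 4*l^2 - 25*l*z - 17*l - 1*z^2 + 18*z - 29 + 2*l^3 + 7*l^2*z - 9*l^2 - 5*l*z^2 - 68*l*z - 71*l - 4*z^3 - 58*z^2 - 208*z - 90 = 2*l^3 + l^2*(7*z - 13) + l*(-5*z^2 - 93*z - 90) - 4*z^3 - 59*z^2 - 174*z - 99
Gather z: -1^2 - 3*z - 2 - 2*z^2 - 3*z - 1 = -2*z^2 - 6*z - 4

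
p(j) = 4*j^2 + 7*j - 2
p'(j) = 8*j + 7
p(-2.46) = 4.99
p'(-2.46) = -12.68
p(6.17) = 193.47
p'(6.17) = 56.36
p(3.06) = 56.87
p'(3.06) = 31.48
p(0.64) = 4.12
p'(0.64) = 12.12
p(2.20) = 32.76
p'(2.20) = 24.60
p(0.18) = -0.61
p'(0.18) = 8.44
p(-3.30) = 18.46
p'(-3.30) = -19.40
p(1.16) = 11.50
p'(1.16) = 16.28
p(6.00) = 184.00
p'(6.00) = 55.00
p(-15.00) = 793.00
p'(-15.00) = -113.00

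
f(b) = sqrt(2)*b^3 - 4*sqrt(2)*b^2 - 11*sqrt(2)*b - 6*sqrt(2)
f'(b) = 3*sqrt(2)*b^2 - 8*sqrt(2)*b - 11*sqrt(2)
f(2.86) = -66.16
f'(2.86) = -13.21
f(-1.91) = -9.26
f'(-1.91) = 21.53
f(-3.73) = -102.55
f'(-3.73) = 85.67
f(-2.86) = -43.35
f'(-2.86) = 51.50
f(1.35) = -36.32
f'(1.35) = -23.10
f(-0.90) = -0.10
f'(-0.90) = -1.94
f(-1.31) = -0.99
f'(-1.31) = 6.55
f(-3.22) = -64.26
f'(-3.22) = 64.86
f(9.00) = 424.26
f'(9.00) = 226.27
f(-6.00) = -424.26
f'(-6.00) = 205.06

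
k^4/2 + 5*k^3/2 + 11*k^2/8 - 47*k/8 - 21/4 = (k/2 + 1/2)*(k - 3/2)*(k + 2)*(k + 7/2)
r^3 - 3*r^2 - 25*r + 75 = (r - 5)*(r - 3)*(r + 5)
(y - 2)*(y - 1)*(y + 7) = y^3 + 4*y^2 - 19*y + 14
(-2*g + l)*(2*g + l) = -4*g^2 + l^2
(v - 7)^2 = v^2 - 14*v + 49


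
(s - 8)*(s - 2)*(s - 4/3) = s^3 - 34*s^2/3 + 88*s/3 - 64/3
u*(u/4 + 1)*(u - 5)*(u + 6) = u^4/4 + 5*u^3/4 - 13*u^2/2 - 30*u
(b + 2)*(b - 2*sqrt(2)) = b^2 - 2*sqrt(2)*b + 2*b - 4*sqrt(2)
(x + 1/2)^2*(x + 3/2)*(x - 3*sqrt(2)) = x^4 - 3*sqrt(2)*x^3 + 5*x^3/2 - 15*sqrt(2)*x^2/2 + 7*x^2/4 - 21*sqrt(2)*x/4 + 3*x/8 - 9*sqrt(2)/8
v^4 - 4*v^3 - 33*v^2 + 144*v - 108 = (v - 6)*(v - 3)*(v - 1)*(v + 6)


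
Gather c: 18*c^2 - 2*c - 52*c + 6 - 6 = 18*c^2 - 54*c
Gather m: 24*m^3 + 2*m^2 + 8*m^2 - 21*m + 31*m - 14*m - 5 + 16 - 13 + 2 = 24*m^3 + 10*m^2 - 4*m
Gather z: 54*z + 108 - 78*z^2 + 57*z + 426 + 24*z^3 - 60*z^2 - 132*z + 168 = 24*z^3 - 138*z^2 - 21*z + 702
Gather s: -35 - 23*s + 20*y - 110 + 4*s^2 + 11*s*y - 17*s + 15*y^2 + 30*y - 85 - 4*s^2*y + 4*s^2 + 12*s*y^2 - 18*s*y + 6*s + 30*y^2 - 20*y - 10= s^2*(8 - 4*y) + s*(12*y^2 - 7*y - 34) + 45*y^2 + 30*y - 240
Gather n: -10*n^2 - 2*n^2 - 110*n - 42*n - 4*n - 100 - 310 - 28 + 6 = -12*n^2 - 156*n - 432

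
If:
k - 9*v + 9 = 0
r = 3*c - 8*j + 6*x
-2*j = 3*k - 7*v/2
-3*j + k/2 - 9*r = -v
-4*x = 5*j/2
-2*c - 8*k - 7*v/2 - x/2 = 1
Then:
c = -2440471/34046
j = -322416/17023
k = 269775/17023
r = 255363/34046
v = 46998/17023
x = 201510/17023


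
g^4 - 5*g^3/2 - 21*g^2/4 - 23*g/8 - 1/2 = (g - 4)*(g + 1/2)^3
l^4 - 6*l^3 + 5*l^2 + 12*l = l*(l - 4)*(l - 3)*(l + 1)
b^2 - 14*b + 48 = (b - 8)*(b - 6)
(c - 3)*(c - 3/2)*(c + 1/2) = c^3 - 4*c^2 + 9*c/4 + 9/4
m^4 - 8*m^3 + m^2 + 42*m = m*(m - 7)*(m - 3)*(m + 2)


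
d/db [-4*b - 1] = -4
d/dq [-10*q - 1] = -10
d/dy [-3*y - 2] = -3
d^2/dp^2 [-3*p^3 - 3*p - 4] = -18*p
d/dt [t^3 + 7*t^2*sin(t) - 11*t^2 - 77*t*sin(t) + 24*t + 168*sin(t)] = 7*t^2*cos(t) + 3*t^2 + 14*t*sin(t) - 77*t*cos(t) - 22*t - 77*sin(t) + 168*cos(t) + 24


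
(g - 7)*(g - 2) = g^2 - 9*g + 14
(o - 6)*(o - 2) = o^2 - 8*o + 12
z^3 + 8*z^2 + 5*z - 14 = (z - 1)*(z + 2)*(z + 7)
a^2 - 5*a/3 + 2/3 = (a - 1)*(a - 2/3)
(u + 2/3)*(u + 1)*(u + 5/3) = u^3 + 10*u^2/3 + 31*u/9 + 10/9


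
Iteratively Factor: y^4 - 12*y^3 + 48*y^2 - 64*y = (y - 4)*(y^3 - 8*y^2 + 16*y) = y*(y - 4)*(y^2 - 8*y + 16) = y*(y - 4)^2*(y - 4)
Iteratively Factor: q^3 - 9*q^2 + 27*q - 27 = (q - 3)*(q^2 - 6*q + 9) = (q - 3)^2*(q - 3)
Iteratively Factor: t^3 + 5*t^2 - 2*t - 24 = (t + 4)*(t^2 + t - 6) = (t + 3)*(t + 4)*(t - 2)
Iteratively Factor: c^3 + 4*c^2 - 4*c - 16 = (c + 4)*(c^2 - 4) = (c + 2)*(c + 4)*(c - 2)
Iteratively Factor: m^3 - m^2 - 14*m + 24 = (m + 4)*(m^2 - 5*m + 6) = (m - 2)*(m + 4)*(m - 3)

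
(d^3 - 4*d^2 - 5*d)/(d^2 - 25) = d*(d + 1)/(d + 5)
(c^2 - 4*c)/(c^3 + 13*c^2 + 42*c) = (c - 4)/(c^2 + 13*c + 42)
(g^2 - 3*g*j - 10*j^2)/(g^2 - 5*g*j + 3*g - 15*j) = (g + 2*j)/(g + 3)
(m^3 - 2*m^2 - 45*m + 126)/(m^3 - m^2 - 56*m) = (m^2 - 9*m + 18)/(m*(m - 8))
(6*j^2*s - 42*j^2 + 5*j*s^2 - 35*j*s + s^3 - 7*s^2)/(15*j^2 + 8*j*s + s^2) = (2*j*s - 14*j + s^2 - 7*s)/(5*j + s)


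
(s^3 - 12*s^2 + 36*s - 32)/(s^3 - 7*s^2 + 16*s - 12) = (s - 8)/(s - 3)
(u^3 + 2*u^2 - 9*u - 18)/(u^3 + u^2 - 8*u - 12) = (u + 3)/(u + 2)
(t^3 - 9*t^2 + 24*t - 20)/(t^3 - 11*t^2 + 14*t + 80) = (t^2 - 4*t + 4)/(t^2 - 6*t - 16)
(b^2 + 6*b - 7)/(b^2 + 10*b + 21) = (b - 1)/(b + 3)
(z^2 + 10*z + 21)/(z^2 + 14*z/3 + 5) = 3*(z + 7)/(3*z + 5)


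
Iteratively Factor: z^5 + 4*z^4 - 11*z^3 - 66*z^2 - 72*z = (z - 4)*(z^4 + 8*z^3 + 21*z^2 + 18*z) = (z - 4)*(z + 2)*(z^3 + 6*z^2 + 9*z) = (z - 4)*(z + 2)*(z + 3)*(z^2 + 3*z) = z*(z - 4)*(z + 2)*(z + 3)*(z + 3)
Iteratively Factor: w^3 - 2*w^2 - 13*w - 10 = (w + 1)*(w^2 - 3*w - 10) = (w - 5)*(w + 1)*(w + 2)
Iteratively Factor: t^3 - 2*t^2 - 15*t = (t + 3)*(t^2 - 5*t) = t*(t + 3)*(t - 5)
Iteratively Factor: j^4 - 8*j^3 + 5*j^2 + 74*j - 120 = (j - 4)*(j^3 - 4*j^2 - 11*j + 30) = (j - 4)*(j - 2)*(j^2 - 2*j - 15) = (j - 5)*(j - 4)*(j - 2)*(j + 3)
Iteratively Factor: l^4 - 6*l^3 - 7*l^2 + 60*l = (l)*(l^3 - 6*l^2 - 7*l + 60) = l*(l - 5)*(l^2 - l - 12) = l*(l - 5)*(l + 3)*(l - 4)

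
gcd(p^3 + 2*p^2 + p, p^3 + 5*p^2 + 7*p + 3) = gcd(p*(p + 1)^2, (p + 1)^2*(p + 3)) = p^2 + 2*p + 1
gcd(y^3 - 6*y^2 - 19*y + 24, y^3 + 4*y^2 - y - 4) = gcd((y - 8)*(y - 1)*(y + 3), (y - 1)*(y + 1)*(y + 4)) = y - 1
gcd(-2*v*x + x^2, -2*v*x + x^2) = -2*v*x + x^2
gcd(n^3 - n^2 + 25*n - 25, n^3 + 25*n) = n^2 + 25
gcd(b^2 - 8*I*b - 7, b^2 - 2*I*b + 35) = b - 7*I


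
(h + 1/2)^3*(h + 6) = h^4 + 15*h^3/2 + 39*h^2/4 + 37*h/8 + 3/4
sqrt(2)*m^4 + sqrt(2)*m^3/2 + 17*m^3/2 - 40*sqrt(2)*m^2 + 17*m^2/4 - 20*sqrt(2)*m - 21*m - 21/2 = (m + 1/2)*(m - 3*sqrt(2))*(m + 7*sqrt(2))*(sqrt(2)*m + 1/2)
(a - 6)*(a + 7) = a^2 + a - 42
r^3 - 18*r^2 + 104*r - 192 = (r - 8)*(r - 6)*(r - 4)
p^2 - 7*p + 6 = (p - 6)*(p - 1)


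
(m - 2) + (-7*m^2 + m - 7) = -7*m^2 + 2*m - 9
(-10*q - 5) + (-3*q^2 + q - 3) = -3*q^2 - 9*q - 8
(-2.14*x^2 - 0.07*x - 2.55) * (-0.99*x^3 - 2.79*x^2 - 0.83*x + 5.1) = 2.1186*x^5 + 6.0399*x^4 + 4.496*x^3 - 3.7414*x^2 + 1.7595*x - 13.005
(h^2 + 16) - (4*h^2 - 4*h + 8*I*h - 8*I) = -3*h^2 + 4*h - 8*I*h + 16 + 8*I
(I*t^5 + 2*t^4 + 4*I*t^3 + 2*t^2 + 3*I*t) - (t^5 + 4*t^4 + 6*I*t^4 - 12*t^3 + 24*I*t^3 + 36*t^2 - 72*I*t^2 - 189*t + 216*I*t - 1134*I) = -t^5 + I*t^5 - 2*t^4 - 6*I*t^4 + 12*t^3 - 20*I*t^3 - 34*t^2 + 72*I*t^2 + 189*t - 213*I*t + 1134*I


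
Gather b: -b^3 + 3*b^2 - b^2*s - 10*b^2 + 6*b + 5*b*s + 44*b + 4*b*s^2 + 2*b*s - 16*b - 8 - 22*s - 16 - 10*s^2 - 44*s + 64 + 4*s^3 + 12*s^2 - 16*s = -b^3 + b^2*(-s - 7) + b*(4*s^2 + 7*s + 34) + 4*s^3 + 2*s^2 - 82*s + 40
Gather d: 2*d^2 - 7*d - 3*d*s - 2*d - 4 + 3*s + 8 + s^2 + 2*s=2*d^2 + d*(-3*s - 9) + s^2 + 5*s + 4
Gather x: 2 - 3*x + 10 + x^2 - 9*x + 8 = x^2 - 12*x + 20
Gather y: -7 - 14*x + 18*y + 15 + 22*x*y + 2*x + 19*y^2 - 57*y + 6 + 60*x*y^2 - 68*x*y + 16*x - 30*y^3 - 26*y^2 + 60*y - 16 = 4*x - 30*y^3 + y^2*(60*x - 7) + y*(21 - 46*x) - 2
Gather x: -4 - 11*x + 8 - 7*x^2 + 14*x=-7*x^2 + 3*x + 4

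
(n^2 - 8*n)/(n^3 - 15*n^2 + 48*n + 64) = n/(n^2 - 7*n - 8)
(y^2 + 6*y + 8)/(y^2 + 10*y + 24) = (y + 2)/(y + 6)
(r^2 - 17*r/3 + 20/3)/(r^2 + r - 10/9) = 3*(3*r^2 - 17*r + 20)/(9*r^2 + 9*r - 10)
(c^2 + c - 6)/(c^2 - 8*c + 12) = (c + 3)/(c - 6)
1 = 1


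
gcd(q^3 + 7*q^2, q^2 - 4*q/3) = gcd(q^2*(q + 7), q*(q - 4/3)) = q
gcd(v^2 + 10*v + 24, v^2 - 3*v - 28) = v + 4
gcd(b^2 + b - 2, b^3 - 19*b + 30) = 1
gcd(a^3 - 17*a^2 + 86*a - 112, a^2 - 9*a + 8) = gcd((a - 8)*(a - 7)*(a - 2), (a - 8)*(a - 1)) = a - 8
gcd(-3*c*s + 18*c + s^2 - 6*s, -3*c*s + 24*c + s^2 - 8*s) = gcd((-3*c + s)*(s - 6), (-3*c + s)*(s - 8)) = -3*c + s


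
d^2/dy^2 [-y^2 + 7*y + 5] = -2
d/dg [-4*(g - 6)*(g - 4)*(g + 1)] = -12*g^2 + 72*g - 56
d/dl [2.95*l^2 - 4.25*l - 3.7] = 5.9*l - 4.25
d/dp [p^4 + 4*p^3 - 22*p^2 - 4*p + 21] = 4*p^3 + 12*p^2 - 44*p - 4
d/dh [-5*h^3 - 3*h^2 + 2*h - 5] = -15*h^2 - 6*h + 2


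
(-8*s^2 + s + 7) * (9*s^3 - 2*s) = -72*s^5 + 9*s^4 + 79*s^3 - 2*s^2 - 14*s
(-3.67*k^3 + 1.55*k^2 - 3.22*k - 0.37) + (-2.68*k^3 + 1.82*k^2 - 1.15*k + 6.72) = -6.35*k^3 + 3.37*k^2 - 4.37*k + 6.35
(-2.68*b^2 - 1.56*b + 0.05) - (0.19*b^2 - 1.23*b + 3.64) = -2.87*b^2 - 0.33*b - 3.59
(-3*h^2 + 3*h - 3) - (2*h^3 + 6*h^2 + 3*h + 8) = -2*h^3 - 9*h^2 - 11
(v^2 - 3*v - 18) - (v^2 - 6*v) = 3*v - 18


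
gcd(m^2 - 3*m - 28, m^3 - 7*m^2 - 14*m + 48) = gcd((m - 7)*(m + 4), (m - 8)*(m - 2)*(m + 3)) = 1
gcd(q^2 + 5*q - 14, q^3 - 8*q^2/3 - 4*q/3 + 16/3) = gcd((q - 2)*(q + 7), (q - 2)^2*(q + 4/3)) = q - 2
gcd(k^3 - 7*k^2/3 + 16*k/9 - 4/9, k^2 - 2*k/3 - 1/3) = k - 1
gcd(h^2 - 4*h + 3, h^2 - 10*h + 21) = h - 3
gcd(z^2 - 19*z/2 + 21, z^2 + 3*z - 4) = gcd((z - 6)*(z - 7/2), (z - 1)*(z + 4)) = 1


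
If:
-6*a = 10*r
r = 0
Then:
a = 0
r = 0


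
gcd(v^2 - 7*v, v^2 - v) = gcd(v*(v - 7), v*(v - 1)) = v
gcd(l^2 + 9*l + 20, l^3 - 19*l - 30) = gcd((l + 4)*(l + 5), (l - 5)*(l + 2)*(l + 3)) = 1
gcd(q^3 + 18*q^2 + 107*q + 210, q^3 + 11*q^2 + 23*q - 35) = q^2 + 12*q + 35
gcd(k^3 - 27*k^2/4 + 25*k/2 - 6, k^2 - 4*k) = k - 4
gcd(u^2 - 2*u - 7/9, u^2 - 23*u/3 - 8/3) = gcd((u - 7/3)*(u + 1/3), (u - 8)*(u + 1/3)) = u + 1/3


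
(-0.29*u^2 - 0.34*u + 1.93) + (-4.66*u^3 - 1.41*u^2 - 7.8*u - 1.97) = -4.66*u^3 - 1.7*u^2 - 8.14*u - 0.04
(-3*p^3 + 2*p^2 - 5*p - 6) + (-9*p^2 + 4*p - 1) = -3*p^3 - 7*p^2 - p - 7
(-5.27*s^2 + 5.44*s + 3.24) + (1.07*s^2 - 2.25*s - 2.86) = -4.2*s^2 + 3.19*s + 0.38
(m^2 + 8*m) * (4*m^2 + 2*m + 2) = 4*m^4 + 34*m^3 + 18*m^2 + 16*m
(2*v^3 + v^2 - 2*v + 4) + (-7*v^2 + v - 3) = 2*v^3 - 6*v^2 - v + 1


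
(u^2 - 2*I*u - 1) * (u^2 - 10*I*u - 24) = u^4 - 12*I*u^3 - 45*u^2 + 58*I*u + 24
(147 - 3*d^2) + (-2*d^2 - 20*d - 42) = -5*d^2 - 20*d + 105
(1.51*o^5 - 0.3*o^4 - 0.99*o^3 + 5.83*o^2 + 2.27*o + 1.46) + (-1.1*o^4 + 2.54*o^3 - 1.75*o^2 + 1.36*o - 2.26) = 1.51*o^5 - 1.4*o^4 + 1.55*o^3 + 4.08*o^2 + 3.63*o - 0.8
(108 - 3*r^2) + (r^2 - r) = -2*r^2 - r + 108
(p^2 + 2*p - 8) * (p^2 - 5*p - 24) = p^4 - 3*p^3 - 42*p^2 - 8*p + 192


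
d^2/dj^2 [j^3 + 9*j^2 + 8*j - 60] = 6*j + 18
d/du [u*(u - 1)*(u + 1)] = 3*u^2 - 1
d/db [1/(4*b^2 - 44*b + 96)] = (11 - 2*b)/(4*(b^2 - 11*b + 24)^2)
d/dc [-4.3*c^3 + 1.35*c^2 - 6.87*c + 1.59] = -12.9*c^2 + 2.7*c - 6.87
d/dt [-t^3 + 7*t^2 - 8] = t*(14 - 3*t)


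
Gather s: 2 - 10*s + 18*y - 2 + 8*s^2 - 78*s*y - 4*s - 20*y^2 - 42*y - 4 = 8*s^2 + s*(-78*y - 14) - 20*y^2 - 24*y - 4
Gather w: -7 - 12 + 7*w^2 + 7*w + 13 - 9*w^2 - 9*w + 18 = -2*w^2 - 2*w + 12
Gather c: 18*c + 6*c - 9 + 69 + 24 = 24*c + 84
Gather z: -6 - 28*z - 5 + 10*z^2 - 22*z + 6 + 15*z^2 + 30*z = 25*z^2 - 20*z - 5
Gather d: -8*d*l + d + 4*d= d*(5 - 8*l)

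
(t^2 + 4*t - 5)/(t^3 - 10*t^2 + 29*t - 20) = (t + 5)/(t^2 - 9*t + 20)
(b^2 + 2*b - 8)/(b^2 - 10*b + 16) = (b + 4)/(b - 8)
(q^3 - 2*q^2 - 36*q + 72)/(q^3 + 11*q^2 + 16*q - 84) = (q - 6)/(q + 7)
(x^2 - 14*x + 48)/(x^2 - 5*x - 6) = (x - 8)/(x + 1)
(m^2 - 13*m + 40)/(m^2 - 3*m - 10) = (m - 8)/(m + 2)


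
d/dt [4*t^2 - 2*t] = 8*t - 2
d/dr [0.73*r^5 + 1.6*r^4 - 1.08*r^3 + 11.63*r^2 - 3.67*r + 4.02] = 3.65*r^4 + 6.4*r^3 - 3.24*r^2 + 23.26*r - 3.67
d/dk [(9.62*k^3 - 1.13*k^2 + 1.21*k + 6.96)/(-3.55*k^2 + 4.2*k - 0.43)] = (-34.151*k^4 + 80.808*k^3 - 12.8603*k^2 + 50.3878*k - 29.7523)/(12.6025*k^4 - 29.82*k^3 + 20.693*k^2 - 3.612*k + 0.1849)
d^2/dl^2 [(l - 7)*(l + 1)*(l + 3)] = 6*l - 6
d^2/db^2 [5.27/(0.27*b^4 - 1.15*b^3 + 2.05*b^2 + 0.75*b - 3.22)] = ((-17.0748*b^2 + 36.363*b - 21.607)*(0.27*b^4 - 1.15*b^3 + 2.05*b^2 + 0.75*b - 3.22) + 5.27*(1.08*b^3 - 3.45*b^2 + 4.1*b + 0.75)*(2.16*b^3 - 6.9*b^2 + 8.2*b + 1.5))/(0.27*b^4 - 1.15*b^3 + 2.05*b^2 + 0.75*b - 3.22)^3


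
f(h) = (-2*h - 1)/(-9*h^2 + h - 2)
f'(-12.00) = 0.00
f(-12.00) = -0.02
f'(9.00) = 0.00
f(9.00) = 0.03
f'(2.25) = -0.06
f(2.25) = 0.12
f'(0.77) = -0.45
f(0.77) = 0.39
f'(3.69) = -0.02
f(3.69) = 0.07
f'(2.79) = -0.04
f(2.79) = 0.09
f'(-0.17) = 1.28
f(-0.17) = 0.27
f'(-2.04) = -0.02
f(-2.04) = -0.07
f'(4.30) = -0.02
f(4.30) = 0.06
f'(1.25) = -0.21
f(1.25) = 0.24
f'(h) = (-2*h - 1)*(18*h - 1)/(-9*h^2 + h - 2)^2 - 2/(-9*h^2 + h - 2)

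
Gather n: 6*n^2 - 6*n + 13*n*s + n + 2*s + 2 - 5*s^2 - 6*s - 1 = 6*n^2 + n*(13*s - 5) - 5*s^2 - 4*s + 1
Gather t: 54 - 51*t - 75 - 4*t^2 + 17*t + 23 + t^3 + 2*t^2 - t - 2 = t^3 - 2*t^2 - 35*t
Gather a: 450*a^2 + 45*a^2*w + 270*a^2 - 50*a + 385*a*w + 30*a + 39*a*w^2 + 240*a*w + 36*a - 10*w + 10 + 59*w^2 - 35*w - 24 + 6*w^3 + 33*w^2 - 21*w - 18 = a^2*(45*w + 720) + a*(39*w^2 + 625*w + 16) + 6*w^3 + 92*w^2 - 66*w - 32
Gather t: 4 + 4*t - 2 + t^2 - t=t^2 + 3*t + 2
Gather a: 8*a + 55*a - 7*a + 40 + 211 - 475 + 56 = 56*a - 168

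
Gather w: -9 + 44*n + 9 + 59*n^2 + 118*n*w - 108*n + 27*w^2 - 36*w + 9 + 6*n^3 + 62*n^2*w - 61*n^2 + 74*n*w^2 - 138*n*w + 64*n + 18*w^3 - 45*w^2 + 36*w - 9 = 6*n^3 - 2*n^2 + 18*w^3 + w^2*(74*n - 18) + w*(62*n^2 - 20*n)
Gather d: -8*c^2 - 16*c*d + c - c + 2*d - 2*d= -8*c^2 - 16*c*d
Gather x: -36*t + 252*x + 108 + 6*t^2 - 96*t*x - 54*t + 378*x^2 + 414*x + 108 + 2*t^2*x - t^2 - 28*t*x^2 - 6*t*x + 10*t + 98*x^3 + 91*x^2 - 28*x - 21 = 5*t^2 - 80*t + 98*x^3 + x^2*(469 - 28*t) + x*(2*t^2 - 102*t + 638) + 195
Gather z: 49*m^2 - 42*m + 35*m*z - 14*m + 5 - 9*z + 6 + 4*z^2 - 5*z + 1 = 49*m^2 - 56*m + 4*z^2 + z*(35*m - 14) + 12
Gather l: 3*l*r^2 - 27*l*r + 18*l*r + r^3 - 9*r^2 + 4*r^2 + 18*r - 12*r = l*(3*r^2 - 9*r) + r^3 - 5*r^2 + 6*r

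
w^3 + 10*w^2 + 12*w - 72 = (w - 2)*(w + 6)^2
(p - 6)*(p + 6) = p^2 - 36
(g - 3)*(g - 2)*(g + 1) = g^3 - 4*g^2 + g + 6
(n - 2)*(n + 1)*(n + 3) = n^3 + 2*n^2 - 5*n - 6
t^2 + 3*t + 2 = (t + 1)*(t + 2)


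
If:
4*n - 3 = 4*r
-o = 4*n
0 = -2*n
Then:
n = 0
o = 0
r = -3/4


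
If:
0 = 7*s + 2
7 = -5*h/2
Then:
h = -14/5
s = -2/7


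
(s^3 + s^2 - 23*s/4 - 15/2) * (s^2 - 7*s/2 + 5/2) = s^5 - 5*s^4/2 - 27*s^3/4 + 121*s^2/8 + 95*s/8 - 75/4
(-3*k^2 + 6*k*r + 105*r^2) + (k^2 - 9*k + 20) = -2*k^2 + 6*k*r - 9*k + 105*r^2 + 20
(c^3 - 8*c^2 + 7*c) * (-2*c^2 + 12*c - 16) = -2*c^5 + 28*c^4 - 126*c^3 + 212*c^2 - 112*c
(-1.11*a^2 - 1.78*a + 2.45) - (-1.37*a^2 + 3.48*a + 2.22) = 0.26*a^2 - 5.26*a + 0.23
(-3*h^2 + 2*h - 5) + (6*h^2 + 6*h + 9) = 3*h^2 + 8*h + 4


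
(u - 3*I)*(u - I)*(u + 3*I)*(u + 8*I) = u^4 + 7*I*u^3 + 17*u^2 + 63*I*u + 72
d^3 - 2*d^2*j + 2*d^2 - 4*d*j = d*(d + 2)*(d - 2*j)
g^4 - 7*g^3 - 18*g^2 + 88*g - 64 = (g - 8)*(g - 2)*(g - 1)*(g + 4)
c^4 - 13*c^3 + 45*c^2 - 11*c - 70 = (c - 7)*(c - 5)*(c - 2)*(c + 1)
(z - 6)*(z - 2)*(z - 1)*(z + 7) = z^4 - 2*z^3 - 43*z^2 + 128*z - 84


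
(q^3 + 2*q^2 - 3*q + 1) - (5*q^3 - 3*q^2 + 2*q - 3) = -4*q^3 + 5*q^2 - 5*q + 4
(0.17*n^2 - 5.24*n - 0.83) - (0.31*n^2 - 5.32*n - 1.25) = -0.14*n^2 + 0.0800000000000001*n + 0.42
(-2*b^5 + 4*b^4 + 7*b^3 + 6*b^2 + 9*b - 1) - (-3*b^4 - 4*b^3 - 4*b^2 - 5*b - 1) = -2*b^5 + 7*b^4 + 11*b^3 + 10*b^2 + 14*b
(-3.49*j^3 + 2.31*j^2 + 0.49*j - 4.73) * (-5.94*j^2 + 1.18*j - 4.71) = 20.7306*j^5 - 17.8396*j^4 + 16.2531*j^3 + 17.7943*j^2 - 7.8893*j + 22.2783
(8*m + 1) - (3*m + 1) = 5*m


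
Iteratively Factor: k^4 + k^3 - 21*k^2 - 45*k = (k + 3)*(k^3 - 2*k^2 - 15*k) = k*(k + 3)*(k^2 - 2*k - 15) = k*(k + 3)^2*(k - 5)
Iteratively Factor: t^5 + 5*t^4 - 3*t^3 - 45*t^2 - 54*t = (t)*(t^4 + 5*t^3 - 3*t^2 - 45*t - 54) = t*(t + 2)*(t^3 + 3*t^2 - 9*t - 27) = t*(t - 3)*(t + 2)*(t^2 + 6*t + 9) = t*(t - 3)*(t + 2)*(t + 3)*(t + 3)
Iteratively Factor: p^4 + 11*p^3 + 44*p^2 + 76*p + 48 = (p + 4)*(p^3 + 7*p^2 + 16*p + 12) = (p + 3)*(p + 4)*(p^2 + 4*p + 4) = (p + 2)*(p + 3)*(p + 4)*(p + 2)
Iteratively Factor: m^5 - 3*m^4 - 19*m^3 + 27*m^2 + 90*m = (m - 5)*(m^4 + 2*m^3 - 9*m^2 - 18*m) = (m - 5)*(m + 2)*(m^3 - 9*m) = m*(m - 5)*(m + 2)*(m^2 - 9) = m*(m - 5)*(m + 2)*(m + 3)*(m - 3)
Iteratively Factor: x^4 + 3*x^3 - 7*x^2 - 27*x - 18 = (x + 1)*(x^3 + 2*x^2 - 9*x - 18) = (x + 1)*(x + 2)*(x^2 - 9) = (x - 3)*(x + 1)*(x + 2)*(x + 3)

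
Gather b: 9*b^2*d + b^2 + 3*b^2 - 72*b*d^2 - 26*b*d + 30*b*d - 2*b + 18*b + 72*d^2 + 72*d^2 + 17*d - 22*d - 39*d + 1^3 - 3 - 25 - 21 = b^2*(9*d + 4) + b*(-72*d^2 + 4*d + 16) + 144*d^2 - 44*d - 48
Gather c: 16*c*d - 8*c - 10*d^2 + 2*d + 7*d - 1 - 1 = c*(16*d - 8) - 10*d^2 + 9*d - 2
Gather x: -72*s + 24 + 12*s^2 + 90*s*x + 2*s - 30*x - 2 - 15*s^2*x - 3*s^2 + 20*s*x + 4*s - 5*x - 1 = 9*s^2 - 66*s + x*(-15*s^2 + 110*s - 35) + 21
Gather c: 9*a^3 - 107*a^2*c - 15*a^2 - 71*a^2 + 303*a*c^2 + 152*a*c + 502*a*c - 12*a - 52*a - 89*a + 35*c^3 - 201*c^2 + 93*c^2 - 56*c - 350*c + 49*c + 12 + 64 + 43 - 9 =9*a^3 - 86*a^2 - 153*a + 35*c^3 + c^2*(303*a - 108) + c*(-107*a^2 + 654*a - 357) + 110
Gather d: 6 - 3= 3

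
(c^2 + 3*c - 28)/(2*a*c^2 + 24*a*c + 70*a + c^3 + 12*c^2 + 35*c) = (c - 4)/(2*a*c + 10*a + c^2 + 5*c)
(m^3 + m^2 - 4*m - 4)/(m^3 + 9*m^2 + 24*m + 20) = (m^2 - m - 2)/(m^2 + 7*m + 10)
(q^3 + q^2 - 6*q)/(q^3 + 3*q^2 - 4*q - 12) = q/(q + 2)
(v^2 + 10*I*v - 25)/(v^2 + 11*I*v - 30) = (v + 5*I)/(v + 6*I)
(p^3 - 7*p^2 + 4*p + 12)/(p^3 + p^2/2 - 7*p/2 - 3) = 2*(p - 6)/(2*p + 3)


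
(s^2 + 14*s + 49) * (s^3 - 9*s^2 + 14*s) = s^5 + 5*s^4 - 63*s^3 - 245*s^2 + 686*s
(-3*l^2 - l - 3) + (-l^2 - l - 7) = -4*l^2 - 2*l - 10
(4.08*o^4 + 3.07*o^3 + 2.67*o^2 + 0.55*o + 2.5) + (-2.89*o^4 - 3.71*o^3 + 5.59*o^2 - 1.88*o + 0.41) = 1.19*o^4 - 0.64*o^3 + 8.26*o^2 - 1.33*o + 2.91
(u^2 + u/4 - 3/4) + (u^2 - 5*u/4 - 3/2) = 2*u^2 - u - 9/4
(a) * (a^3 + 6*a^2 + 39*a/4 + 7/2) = a^4 + 6*a^3 + 39*a^2/4 + 7*a/2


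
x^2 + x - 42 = (x - 6)*(x + 7)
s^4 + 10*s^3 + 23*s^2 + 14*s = s*(s + 1)*(s + 2)*(s + 7)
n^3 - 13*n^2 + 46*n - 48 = (n - 8)*(n - 3)*(n - 2)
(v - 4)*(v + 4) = v^2 - 16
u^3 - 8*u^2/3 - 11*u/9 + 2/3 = (u - 3)*(u - 1/3)*(u + 2/3)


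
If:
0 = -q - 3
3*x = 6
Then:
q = -3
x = 2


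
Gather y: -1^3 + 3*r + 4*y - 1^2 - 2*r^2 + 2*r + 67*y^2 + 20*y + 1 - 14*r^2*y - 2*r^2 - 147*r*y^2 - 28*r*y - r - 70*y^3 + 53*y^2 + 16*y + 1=-4*r^2 + 4*r - 70*y^3 + y^2*(120 - 147*r) + y*(-14*r^2 - 28*r + 40)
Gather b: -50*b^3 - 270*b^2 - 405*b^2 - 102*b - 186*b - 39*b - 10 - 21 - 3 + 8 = -50*b^3 - 675*b^2 - 327*b - 26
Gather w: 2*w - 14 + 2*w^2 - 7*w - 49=2*w^2 - 5*w - 63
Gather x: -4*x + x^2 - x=x^2 - 5*x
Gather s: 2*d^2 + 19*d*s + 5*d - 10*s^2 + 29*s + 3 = 2*d^2 + 5*d - 10*s^2 + s*(19*d + 29) + 3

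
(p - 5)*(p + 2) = p^2 - 3*p - 10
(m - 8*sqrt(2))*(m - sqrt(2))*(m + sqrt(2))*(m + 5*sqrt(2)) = m^4 - 3*sqrt(2)*m^3 - 82*m^2 + 6*sqrt(2)*m + 160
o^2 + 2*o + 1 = (o + 1)^2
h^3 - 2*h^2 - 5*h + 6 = (h - 3)*(h - 1)*(h + 2)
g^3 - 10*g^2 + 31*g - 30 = (g - 5)*(g - 3)*(g - 2)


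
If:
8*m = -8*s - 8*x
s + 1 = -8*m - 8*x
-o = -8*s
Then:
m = -x - 1/7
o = 8/7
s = 1/7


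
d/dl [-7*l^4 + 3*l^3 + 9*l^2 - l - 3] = -28*l^3 + 9*l^2 + 18*l - 1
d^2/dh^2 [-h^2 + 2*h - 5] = -2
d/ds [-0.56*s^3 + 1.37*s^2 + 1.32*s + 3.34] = -1.68*s^2 + 2.74*s + 1.32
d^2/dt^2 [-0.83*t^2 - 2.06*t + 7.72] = -1.66000000000000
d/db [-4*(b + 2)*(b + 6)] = -8*b - 32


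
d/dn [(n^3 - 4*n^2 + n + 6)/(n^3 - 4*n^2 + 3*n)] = 2*(2*n - 1)/(n^2*(n^2 - 2*n + 1))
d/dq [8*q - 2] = 8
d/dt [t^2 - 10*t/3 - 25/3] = 2*t - 10/3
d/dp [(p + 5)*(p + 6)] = 2*p + 11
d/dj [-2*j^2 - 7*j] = -4*j - 7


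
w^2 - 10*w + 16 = (w - 8)*(w - 2)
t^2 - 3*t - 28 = (t - 7)*(t + 4)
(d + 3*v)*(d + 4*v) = d^2 + 7*d*v + 12*v^2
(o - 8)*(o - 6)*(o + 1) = o^3 - 13*o^2 + 34*o + 48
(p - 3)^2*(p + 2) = p^3 - 4*p^2 - 3*p + 18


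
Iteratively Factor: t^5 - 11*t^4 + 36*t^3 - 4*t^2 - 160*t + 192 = (t + 2)*(t^4 - 13*t^3 + 62*t^2 - 128*t + 96) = (t - 4)*(t + 2)*(t^3 - 9*t^2 + 26*t - 24) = (t - 4)^2*(t + 2)*(t^2 - 5*t + 6) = (t - 4)^2*(t - 2)*(t + 2)*(t - 3)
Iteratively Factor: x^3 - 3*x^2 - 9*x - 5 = (x + 1)*(x^2 - 4*x - 5) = (x - 5)*(x + 1)*(x + 1)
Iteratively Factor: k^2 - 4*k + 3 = (k - 1)*(k - 3)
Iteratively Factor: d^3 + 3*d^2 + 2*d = (d + 1)*(d^2 + 2*d) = d*(d + 1)*(d + 2)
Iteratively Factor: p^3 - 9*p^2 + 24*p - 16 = (p - 4)*(p^2 - 5*p + 4) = (p - 4)*(p - 1)*(p - 4)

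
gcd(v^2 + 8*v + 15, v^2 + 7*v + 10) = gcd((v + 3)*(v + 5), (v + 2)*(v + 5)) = v + 5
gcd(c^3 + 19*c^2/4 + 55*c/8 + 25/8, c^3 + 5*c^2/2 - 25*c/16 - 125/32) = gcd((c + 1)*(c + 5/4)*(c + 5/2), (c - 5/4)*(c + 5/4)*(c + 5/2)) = c^2 + 15*c/4 + 25/8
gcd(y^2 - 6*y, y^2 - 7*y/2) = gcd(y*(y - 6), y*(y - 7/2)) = y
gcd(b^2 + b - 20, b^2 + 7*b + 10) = b + 5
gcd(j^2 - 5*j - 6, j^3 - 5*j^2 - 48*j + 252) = j - 6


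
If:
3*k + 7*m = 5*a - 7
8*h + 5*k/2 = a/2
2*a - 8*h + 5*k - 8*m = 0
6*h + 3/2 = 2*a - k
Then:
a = 1310/1201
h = 795/4804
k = -374/1201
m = -105/1201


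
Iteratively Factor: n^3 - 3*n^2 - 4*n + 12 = (n - 3)*(n^2 - 4) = (n - 3)*(n + 2)*(n - 2)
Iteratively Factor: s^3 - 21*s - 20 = (s + 1)*(s^2 - s - 20) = (s - 5)*(s + 1)*(s + 4)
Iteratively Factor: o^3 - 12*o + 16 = (o - 2)*(o^2 + 2*o - 8) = (o - 2)*(o + 4)*(o - 2)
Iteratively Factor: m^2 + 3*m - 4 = (m + 4)*(m - 1)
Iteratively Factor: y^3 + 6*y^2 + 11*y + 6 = (y + 2)*(y^2 + 4*y + 3) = (y + 2)*(y + 3)*(y + 1)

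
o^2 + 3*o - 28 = (o - 4)*(o + 7)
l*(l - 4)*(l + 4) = l^3 - 16*l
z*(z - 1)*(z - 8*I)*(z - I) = z^4 - z^3 - 9*I*z^3 - 8*z^2 + 9*I*z^2 + 8*z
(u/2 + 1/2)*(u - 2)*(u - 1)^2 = u^4/2 - 3*u^3/2 + u^2/2 + 3*u/2 - 1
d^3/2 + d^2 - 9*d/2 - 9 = (d/2 + 1)*(d - 3)*(d + 3)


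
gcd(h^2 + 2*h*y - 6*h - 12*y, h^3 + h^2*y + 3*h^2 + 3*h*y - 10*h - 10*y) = 1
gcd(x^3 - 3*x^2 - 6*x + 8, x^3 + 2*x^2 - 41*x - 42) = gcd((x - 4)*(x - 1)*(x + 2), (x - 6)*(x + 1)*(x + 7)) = 1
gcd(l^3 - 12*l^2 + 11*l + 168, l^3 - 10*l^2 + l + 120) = l^2 - 5*l - 24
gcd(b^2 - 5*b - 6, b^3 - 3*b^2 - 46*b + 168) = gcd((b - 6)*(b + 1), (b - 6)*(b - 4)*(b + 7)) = b - 6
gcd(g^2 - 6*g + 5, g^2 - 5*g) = g - 5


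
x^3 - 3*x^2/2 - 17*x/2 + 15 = (x - 5/2)*(x - 2)*(x + 3)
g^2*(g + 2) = g^3 + 2*g^2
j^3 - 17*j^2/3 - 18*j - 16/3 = (j - 8)*(j + 1/3)*(j + 2)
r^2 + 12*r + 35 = (r + 5)*(r + 7)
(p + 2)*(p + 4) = p^2 + 6*p + 8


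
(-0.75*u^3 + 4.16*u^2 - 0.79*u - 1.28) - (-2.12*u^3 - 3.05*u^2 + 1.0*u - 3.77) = 1.37*u^3 + 7.21*u^2 - 1.79*u + 2.49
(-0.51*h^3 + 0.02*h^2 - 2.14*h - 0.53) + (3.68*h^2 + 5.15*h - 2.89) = -0.51*h^3 + 3.7*h^2 + 3.01*h - 3.42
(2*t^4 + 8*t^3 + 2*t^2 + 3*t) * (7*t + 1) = 14*t^5 + 58*t^4 + 22*t^3 + 23*t^2 + 3*t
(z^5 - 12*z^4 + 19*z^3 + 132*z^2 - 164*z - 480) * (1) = z^5 - 12*z^4 + 19*z^3 + 132*z^2 - 164*z - 480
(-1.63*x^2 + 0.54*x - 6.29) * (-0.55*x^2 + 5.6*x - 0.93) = 0.8965*x^4 - 9.425*x^3 + 7.9994*x^2 - 35.7262*x + 5.8497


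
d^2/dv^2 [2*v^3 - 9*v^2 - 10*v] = 12*v - 18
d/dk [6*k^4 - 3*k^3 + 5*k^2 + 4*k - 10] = 24*k^3 - 9*k^2 + 10*k + 4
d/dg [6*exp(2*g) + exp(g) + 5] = (12*exp(g) + 1)*exp(g)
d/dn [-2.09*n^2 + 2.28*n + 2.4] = 2.28 - 4.18*n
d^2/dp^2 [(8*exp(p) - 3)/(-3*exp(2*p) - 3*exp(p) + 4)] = (-72*exp(4*p) + 180*exp(3*p) - 495*exp(2*p) + 75*exp(p) - 92)*exp(p)/(27*exp(6*p) + 81*exp(5*p) - 27*exp(4*p) - 189*exp(3*p) + 36*exp(2*p) + 144*exp(p) - 64)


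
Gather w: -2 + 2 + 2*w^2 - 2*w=2*w^2 - 2*w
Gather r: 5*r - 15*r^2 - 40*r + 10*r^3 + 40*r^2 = 10*r^3 + 25*r^2 - 35*r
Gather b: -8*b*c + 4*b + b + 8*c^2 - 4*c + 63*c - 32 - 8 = b*(5 - 8*c) + 8*c^2 + 59*c - 40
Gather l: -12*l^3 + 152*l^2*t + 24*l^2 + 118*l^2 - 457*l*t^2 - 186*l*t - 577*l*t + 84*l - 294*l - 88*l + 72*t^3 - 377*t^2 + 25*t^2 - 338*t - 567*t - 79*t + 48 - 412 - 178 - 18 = -12*l^3 + l^2*(152*t + 142) + l*(-457*t^2 - 763*t - 298) + 72*t^3 - 352*t^2 - 984*t - 560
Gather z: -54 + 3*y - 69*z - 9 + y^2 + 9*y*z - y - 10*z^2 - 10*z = y^2 + 2*y - 10*z^2 + z*(9*y - 79) - 63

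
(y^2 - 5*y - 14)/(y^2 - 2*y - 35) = (y + 2)/(y + 5)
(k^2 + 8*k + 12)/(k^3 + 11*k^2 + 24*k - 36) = (k + 2)/(k^2 + 5*k - 6)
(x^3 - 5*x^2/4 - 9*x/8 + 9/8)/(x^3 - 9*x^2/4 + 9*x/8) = (x + 1)/x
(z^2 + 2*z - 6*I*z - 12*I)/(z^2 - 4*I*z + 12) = (z + 2)/(z + 2*I)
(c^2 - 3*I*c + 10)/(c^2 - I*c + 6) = (c - 5*I)/(c - 3*I)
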